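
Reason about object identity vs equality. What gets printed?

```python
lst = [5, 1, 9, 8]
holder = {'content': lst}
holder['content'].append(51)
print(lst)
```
[5, 1, 9, 8, 51]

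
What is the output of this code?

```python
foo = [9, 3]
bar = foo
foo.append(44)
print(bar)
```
[9, 3, 44]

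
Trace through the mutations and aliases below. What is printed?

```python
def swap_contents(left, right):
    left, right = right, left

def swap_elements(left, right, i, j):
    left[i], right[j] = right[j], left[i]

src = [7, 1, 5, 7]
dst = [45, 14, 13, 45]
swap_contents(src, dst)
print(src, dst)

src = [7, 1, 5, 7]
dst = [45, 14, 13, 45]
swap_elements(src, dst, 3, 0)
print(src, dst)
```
[7, 1, 5, 7] [45, 14, 13, 45]
[7, 1, 5, 45] [7, 14, 13, 45]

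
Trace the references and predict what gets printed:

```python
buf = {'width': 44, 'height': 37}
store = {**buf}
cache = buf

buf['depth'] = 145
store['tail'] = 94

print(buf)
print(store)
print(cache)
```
{'width': 44, 'height': 37, 'depth': 145}
{'width': 44, 'height': 37, 'tail': 94}
{'width': 44, 'height': 37, 'depth': 145}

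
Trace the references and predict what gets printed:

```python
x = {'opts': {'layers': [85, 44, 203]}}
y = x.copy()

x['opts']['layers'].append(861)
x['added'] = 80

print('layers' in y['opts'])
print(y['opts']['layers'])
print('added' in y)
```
True
[85, 44, 203, 861]
False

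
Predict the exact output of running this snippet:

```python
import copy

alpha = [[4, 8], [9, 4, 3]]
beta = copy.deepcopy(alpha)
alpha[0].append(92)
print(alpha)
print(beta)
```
[[4, 8, 92], [9, 4, 3]]
[[4, 8], [9, 4, 3]]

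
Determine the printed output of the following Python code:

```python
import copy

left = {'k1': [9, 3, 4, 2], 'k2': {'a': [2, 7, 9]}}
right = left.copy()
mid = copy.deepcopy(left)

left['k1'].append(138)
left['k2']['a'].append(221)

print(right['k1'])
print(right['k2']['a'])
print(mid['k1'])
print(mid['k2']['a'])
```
[9, 3, 4, 2, 138]
[2, 7, 9, 221]
[9, 3, 4, 2]
[2, 7, 9]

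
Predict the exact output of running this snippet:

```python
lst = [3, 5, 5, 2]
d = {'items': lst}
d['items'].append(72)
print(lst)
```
[3, 5, 5, 2, 72]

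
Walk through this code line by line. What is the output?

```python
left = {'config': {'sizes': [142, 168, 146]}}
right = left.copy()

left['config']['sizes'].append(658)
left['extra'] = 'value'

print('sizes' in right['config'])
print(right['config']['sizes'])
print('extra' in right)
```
True
[142, 168, 146, 658]
False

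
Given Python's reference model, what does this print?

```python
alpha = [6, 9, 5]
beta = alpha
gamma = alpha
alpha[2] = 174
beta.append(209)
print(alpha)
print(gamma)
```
[6, 9, 174, 209]
[6, 9, 174, 209]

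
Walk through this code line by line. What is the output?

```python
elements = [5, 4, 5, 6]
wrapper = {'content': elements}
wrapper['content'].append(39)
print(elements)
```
[5, 4, 5, 6, 39]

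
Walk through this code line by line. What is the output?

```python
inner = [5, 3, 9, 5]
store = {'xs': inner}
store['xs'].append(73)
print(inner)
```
[5, 3, 9, 5, 73]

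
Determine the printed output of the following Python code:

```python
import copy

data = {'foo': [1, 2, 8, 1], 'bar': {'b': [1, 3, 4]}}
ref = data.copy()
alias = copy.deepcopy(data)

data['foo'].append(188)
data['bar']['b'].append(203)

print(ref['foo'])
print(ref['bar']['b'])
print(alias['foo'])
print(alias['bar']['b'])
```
[1, 2, 8, 1, 188]
[1, 3, 4, 203]
[1, 2, 8, 1]
[1, 3, 4]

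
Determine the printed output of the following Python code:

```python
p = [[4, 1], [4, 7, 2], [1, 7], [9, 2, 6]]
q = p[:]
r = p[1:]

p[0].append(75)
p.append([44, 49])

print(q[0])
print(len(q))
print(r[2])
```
[4, 1, 75]
4
[9, 2, 6]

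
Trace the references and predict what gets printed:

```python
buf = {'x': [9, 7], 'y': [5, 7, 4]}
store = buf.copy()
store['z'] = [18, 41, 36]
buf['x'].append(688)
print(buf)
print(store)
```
{'x': [9, 7, 688], 'y': [5, 7, 4]}
{'x': [9, 7, 688], 'y': [5, 7, 4], 'z': [18, 41, 36]}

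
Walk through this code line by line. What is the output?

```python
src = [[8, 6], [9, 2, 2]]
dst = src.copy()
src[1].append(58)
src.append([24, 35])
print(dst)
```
[[8, 6], [9, 2, 2, 58]]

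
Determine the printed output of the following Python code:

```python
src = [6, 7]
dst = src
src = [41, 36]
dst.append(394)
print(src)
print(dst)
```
[41, 36]
[6, 7, 394]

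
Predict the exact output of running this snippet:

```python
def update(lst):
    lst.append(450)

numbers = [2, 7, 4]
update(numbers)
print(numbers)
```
[2, 7, 4, 450]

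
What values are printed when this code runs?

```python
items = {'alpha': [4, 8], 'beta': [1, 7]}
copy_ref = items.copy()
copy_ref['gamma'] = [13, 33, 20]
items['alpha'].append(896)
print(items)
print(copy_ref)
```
{'alpha': [4, 8, 896], 'beta': [1, 7]}
{'alpha': [4, 8, 896], 'beta': [1, 7], 'gamma': [13, 33, 20]}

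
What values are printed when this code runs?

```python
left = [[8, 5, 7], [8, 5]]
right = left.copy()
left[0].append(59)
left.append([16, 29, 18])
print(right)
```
[[8, 5, 7, 59], [8, 5]]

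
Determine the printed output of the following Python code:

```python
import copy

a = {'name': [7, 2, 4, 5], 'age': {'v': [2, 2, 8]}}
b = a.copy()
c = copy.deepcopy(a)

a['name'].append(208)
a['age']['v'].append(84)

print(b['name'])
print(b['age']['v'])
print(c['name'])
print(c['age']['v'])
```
[7, 2, 4, 5, 208]
[2, 2, 8, 84]
[7, 2, 4, 5]
[2, 2, 8]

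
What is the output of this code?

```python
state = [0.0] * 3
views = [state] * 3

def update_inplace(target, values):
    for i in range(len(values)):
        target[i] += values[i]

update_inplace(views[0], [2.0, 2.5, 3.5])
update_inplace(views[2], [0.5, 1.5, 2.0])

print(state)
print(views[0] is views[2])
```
[2.5, 4.0, 5.5]
True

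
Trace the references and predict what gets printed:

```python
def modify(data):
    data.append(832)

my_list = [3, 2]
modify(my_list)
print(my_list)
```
[3, 2, 832]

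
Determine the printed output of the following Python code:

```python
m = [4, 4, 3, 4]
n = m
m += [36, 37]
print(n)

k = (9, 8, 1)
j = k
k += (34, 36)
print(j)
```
[4, 4, 3, 4, 36, 37]
(9, 8, 1)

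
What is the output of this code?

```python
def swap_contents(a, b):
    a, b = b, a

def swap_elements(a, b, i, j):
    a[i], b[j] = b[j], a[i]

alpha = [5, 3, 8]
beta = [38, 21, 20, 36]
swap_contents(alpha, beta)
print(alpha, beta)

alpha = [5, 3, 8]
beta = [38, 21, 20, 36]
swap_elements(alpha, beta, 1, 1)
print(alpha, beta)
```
[5, 3, 8] [38, 21, 20, 36]
[5, 21, 8] [38, 3, 20, 36]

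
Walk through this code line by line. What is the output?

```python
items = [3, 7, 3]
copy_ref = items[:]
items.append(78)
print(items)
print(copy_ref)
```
[3, 7, 3, 78]
[3, 7, 3]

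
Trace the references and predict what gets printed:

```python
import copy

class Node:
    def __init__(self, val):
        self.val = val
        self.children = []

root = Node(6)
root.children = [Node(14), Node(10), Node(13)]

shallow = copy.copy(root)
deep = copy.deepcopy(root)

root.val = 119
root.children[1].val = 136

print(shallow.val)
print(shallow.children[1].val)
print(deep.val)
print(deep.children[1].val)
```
6
136
6
10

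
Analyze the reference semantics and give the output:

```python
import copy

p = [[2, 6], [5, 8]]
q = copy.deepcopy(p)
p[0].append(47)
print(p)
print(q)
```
[[2, 6, 47], [5, 8]]
[[2, 6], [5, 8]]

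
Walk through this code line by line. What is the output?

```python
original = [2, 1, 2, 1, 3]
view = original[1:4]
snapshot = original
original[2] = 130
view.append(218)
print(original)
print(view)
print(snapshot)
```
[2, 1, 130, 1, 3]
[1, 2, 1, 218]
[2, 1, 130, 1, 3]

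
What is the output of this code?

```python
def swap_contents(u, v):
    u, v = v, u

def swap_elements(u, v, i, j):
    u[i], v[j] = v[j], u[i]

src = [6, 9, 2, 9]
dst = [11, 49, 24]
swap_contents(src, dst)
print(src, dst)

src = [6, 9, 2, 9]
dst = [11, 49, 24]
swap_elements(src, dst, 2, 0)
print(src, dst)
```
[6, 9, 2, 9] [11, 49, 24]
[6, 9, 11, 9] [2, 49, 24]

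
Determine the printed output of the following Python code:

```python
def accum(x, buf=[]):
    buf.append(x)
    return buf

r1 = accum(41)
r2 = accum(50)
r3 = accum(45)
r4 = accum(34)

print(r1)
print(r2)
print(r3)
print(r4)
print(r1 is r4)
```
[41, 50, 45, 34]
[41, 50, 45, 34]
[41, 50, 45, 34]
[41, 50, 45, 34]
True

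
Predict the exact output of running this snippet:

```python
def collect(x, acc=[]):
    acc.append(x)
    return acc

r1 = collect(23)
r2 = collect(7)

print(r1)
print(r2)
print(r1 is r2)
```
[23, 7]
[23, 7]
True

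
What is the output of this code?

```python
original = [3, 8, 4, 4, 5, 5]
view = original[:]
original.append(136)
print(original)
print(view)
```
[3, 8, 4, 4, 5, 5, 136]
[3, 8, 4, 4, 5, 5]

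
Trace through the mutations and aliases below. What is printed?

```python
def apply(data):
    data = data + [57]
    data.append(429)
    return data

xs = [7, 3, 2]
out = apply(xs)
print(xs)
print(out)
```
[7, 3, 2]
[7, 3, 2, 57, 429]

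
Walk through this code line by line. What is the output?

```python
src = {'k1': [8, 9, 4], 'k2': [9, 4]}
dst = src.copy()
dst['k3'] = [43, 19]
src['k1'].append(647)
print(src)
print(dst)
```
{'k1': [8, 9, 4, 647], 'k2': [9, 4]}
{'k1': [8, 9, 4, 647], 'k2': [9, 4], 'k3': [43, 19]}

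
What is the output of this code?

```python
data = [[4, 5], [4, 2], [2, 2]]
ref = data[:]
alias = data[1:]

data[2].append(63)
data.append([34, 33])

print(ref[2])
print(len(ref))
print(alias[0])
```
[2, 2, 63]
3
[4, 2]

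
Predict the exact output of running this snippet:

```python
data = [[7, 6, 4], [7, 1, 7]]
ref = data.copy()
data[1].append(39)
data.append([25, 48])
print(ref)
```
[[7, 6, 4], [7, 1, 7, 39]]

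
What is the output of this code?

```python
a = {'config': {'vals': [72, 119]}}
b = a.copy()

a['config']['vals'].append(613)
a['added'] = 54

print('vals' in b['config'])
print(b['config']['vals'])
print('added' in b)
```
True
[72, 119, 613]
False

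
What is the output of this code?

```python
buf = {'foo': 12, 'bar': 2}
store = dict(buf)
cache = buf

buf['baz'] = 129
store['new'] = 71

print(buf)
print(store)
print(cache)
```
{'foo': 12, 'bar': 2, 'baz': 129}
{'foo': 12, 'bar': 2, 'new': 71}
{'foo': 12, 'bar': 2, 'baz': 129}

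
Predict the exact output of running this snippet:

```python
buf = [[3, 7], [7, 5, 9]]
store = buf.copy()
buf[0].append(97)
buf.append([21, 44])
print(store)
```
[[3, 7, 97], [7, 5, 9]]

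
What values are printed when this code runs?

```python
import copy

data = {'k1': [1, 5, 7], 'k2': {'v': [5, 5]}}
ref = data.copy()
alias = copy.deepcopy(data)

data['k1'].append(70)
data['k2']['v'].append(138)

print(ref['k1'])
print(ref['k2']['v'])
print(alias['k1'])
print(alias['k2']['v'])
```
[1, 5, 7, 70]
[5, 5, 138]
[1, 5, 7]
[5, 5]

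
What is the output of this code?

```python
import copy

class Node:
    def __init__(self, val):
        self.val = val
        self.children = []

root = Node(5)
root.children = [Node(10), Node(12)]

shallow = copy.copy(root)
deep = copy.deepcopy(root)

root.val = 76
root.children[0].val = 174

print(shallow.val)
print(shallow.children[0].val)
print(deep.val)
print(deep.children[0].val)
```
5
174
5
10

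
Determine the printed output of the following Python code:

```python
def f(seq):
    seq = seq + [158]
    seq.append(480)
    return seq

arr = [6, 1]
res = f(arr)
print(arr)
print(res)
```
[6, 1]
[6, 1, 158, 480]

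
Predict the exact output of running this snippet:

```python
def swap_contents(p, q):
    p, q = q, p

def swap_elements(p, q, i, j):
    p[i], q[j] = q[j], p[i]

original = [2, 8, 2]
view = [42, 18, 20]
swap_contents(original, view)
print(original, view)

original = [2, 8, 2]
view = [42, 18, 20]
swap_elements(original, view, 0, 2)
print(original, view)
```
[2, 8, 2] [42, 18, 20]
[20, 8, 2] [42, 18, 2]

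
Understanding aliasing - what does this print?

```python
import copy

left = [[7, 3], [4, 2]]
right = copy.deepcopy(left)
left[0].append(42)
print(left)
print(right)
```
[[7, 3, 42], [4, 2]]
[[7, 3], [4, 2]]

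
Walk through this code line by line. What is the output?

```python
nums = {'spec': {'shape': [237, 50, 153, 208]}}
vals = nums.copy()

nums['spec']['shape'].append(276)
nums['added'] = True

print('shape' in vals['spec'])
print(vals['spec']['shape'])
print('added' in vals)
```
True
[237, 50, 153, 208, 276]
False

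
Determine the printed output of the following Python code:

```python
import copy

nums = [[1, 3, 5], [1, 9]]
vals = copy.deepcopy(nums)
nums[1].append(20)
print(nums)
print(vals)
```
[[1, 3, 5], [1, 9, 20]]
[[1, 3, 5], [1, 9]]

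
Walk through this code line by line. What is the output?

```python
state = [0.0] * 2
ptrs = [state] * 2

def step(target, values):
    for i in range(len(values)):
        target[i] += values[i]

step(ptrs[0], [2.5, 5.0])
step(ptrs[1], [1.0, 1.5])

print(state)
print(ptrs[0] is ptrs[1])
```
[3.5, 6.5]
True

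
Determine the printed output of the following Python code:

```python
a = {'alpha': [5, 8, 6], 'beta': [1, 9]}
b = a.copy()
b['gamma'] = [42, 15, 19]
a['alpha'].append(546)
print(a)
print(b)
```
{'alpha': [5, 8, 6, 546], 'beta': [1, 9]}
{'alpha': [5, 8, 6, 546], 'beta': [1, 9], 'gamma': [42, 15, 19]}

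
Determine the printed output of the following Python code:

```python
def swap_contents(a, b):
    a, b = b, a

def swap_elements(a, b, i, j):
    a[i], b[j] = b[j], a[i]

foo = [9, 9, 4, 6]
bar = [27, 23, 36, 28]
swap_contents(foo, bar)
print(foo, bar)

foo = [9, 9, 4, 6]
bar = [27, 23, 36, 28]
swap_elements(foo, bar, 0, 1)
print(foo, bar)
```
[9, 9, 4, 6] [27, 23, 36, 28]
[23, 9, 4, 6] [27, 9, 36, 28]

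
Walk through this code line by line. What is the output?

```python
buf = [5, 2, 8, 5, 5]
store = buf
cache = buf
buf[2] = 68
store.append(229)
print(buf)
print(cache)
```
[5, 2, 68, 5, 5, 229]
[5, 2, 68, 5, 5, 229]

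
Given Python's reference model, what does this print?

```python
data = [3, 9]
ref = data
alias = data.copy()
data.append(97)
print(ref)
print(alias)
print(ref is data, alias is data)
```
[3, 9, 97]
[3, 9]
True False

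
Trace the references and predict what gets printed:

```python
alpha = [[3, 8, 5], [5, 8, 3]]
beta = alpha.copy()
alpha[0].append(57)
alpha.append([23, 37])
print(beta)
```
[[3, 8, 5, 57], [5, 8, 3]]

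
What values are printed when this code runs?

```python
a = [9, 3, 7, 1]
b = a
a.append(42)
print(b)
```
[9, 3, 7, 1, 42]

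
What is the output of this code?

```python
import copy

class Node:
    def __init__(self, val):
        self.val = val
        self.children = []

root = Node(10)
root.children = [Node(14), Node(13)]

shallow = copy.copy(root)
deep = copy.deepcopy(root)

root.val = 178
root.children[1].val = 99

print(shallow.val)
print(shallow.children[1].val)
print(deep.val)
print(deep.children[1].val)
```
10
99
10
13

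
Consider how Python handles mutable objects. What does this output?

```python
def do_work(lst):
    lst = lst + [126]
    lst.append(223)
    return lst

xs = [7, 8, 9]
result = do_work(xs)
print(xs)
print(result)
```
[7, 8, 9]
[7, 8, 9, 126, 223]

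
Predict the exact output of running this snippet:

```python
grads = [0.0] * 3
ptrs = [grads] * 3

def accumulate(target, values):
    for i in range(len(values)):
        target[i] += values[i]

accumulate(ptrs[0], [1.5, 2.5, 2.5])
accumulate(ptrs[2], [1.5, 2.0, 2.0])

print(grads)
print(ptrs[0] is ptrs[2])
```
[3.0, 4.5, 4.5]
True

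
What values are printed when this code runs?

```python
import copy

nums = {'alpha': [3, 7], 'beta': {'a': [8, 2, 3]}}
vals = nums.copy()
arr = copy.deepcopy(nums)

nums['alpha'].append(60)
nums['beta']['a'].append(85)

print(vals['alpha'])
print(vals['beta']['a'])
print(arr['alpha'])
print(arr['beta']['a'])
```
[3, 7, 60]
[8, 2, 3, 85]
[3, 7]
[8, 2, 3]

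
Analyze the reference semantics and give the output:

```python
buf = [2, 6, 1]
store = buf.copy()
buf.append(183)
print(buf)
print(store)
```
[2, 6, 1, 183]
[2, 6, 1]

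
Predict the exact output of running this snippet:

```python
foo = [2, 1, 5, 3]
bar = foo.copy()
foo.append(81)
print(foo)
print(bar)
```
[2, 1, 5, 3, 81]
[2, 1, 5, 3]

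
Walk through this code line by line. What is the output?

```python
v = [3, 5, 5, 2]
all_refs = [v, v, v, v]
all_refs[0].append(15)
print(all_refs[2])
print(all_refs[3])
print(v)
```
[3, 5, 5, 2, 15]
[3, 5, 5, 2, 15]
[3, 5, 5, 2, 15]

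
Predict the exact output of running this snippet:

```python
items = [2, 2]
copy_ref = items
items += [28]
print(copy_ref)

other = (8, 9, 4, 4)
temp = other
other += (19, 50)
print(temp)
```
[2, 2, 28]
(8, 9, 4, 4)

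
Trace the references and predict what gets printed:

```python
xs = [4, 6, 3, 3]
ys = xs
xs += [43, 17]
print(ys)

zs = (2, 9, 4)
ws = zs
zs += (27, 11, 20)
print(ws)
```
[4, 6, 3, 3, 43, 17]
(2, 9, 4)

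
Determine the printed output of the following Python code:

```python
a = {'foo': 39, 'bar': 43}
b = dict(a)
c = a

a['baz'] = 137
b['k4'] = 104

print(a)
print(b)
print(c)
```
{'foo': 39, 'bar': 43, 'baz': 137}
{'foo': 39, 'bar': 43, 'k4': 104}
{'foo': 39, 'bar': 43, 'baz': 137}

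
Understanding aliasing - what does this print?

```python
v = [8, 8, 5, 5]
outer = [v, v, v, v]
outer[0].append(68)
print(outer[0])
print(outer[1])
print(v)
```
[8, 8, 5, 5, 68]
[8, 8, 5, 5, 68]
[8, 8, 5, 5, 68]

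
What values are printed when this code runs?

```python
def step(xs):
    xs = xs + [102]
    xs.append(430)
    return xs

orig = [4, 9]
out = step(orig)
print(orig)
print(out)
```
[4, 9]
[4, 9, 102, 430]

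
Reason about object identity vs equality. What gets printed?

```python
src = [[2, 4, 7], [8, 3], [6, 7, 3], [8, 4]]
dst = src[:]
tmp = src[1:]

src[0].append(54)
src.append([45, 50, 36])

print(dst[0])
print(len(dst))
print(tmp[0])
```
[2, 4, 7, 54]
4
[8, 3]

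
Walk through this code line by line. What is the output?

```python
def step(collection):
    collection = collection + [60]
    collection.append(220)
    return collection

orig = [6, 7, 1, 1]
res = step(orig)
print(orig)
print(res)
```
[6, 7, 1, 1]
[6, 7, 1, 1, 60, 220]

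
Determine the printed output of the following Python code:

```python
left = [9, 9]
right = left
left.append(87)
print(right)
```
[9, 9, 87]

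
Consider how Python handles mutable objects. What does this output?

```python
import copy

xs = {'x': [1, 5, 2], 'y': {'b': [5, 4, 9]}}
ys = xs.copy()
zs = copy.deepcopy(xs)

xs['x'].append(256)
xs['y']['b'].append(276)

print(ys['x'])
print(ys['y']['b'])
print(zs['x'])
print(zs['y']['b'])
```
[1, 5, 2, 256]
[5, 4, 9, 276]
[1, 5, 2]
[5, 4, 9]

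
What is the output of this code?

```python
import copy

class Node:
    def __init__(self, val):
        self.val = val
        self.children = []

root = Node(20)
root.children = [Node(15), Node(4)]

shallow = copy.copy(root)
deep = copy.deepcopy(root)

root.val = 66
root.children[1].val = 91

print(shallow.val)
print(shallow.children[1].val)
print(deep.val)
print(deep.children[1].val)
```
20
91
20
4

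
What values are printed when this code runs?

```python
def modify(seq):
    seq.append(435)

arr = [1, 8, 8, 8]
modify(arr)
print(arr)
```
[1, 8, 8, 8, 435]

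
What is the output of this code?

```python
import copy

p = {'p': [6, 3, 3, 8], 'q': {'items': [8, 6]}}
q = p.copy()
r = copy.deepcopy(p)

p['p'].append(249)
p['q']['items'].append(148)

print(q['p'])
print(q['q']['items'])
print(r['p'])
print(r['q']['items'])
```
[6, 3, 3, 8, 249]
[8, 6, 148]
[6, 3, 3, 8]
[8, 6]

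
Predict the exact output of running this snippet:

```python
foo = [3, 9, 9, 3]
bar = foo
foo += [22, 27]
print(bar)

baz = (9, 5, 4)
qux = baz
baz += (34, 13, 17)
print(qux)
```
[3, 9, 9, 3, 22, 27]
(9, 5, 4)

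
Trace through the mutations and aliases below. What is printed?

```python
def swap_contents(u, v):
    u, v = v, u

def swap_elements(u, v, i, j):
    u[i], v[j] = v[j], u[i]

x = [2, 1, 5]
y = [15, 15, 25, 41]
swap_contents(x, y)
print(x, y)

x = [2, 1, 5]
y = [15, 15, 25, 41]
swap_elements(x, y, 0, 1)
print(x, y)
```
[2, 1, 5] [15, 15, 25, 41]
[15, 1, 5] [15, 2, 25, 41]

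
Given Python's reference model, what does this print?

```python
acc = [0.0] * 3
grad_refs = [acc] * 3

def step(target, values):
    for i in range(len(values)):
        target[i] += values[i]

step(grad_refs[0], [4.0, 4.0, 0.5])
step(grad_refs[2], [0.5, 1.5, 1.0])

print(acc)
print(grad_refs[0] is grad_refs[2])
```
[4.5, 5.5, 1.5]
True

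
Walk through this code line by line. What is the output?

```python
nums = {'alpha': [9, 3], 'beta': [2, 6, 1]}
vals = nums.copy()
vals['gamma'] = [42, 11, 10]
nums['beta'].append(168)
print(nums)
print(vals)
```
{'alpha': [9, 3], 'beta': [2, 6, 1, 168]}
{'alpha': [9, 3], 'beta': [2, 6, 1, 168], 'gamma': [42, 11, 10]}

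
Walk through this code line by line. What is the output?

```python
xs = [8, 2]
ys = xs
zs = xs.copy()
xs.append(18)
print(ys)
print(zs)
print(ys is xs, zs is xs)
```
[8, 2, 18]
[8, 2]
True False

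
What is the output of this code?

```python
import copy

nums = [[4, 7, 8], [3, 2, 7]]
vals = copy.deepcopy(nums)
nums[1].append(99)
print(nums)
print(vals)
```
[[4, 7, 8], [3, 2, 7, 99]]
[[4, 7, 8], [3, 2, 7]]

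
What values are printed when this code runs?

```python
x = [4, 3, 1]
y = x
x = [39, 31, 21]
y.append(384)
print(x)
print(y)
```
[39, 31, 21]
[4, 3, 1, 384]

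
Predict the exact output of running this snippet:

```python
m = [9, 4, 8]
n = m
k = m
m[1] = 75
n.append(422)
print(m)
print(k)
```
[9, 75, 8, 422]
[9, 75, 8, 422]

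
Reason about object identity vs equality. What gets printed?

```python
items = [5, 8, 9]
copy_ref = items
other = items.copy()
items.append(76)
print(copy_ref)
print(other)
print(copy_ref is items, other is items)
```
[5, 8, 9, 76]
[5, 8, 9]
True False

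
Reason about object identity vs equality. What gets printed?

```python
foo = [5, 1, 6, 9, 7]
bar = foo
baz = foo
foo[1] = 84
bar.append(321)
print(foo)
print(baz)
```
[5, 84, 6, 9, 7, 321]
[5, 84, 6, 9, 7, 321]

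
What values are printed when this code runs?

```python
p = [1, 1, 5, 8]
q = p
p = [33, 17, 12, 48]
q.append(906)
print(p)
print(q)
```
[33, 17, 12, 48]
[1, 1, 5, 8, 906]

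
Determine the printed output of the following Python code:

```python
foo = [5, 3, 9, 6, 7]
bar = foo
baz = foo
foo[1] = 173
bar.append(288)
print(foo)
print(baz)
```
[5, 173, 9, 6, 7, 288]
[5, 173, 9, 6, 7, 288]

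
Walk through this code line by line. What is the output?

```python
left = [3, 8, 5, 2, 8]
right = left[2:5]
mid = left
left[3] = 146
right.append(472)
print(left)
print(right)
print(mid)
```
[3, 8, 5, 146, 8]
[5, 2, 8, 472]
[3, 8, 5, 146, 8]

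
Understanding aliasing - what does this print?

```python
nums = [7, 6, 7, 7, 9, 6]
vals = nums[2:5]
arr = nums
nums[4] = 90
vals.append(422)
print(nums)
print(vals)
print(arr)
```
[7, 6, 7, 7, 90, 6]
[7, 7, 9, 422]
[7, 6, 7, 7, 90, 6]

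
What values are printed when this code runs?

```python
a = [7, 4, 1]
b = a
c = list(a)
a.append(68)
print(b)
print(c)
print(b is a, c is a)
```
[7, 4, 1, 68]
[7, 4, 1]
True False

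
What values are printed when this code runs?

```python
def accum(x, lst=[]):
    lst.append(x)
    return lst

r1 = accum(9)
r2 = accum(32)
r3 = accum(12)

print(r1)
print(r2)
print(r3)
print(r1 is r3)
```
[9, 32, 12]
[9, 32, 12]
[9, 32, 12]
True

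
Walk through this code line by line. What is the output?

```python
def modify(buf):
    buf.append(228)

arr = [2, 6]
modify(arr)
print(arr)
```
[2, 6, 228]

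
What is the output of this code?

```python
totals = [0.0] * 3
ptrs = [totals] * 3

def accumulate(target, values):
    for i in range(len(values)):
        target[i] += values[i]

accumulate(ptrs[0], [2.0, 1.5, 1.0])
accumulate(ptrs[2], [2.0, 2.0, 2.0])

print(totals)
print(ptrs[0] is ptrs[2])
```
[4.0, 3.5, 3.0]
True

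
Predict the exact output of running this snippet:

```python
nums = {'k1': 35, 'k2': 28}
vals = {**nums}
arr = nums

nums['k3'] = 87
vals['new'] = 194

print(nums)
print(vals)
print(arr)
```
{'k1': 35, 'k2': 28, 'k3': 87}
{'k1': 35, 'k2': 28, 'new': 194}
{'k1': 35, 'k2': 28, 'k3': 87}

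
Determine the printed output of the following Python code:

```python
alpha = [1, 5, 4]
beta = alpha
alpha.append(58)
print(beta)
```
[1, 5, 4, 58]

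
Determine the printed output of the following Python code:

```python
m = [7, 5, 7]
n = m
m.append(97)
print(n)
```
[7, 5, 7, 97]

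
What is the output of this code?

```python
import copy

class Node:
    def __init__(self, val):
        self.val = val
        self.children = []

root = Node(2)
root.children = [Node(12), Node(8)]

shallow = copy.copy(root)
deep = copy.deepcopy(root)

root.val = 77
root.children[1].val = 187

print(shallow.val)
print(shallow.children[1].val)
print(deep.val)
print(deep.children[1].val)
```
2
187
2
8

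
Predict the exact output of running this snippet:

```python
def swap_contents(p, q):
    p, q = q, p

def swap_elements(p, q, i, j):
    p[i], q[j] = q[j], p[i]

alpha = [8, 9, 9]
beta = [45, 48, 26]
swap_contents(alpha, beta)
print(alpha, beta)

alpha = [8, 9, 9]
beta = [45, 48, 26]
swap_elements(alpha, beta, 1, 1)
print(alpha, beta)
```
[8, 9, 9] [45, 48, 26]
[8, 48, 9] [45, 9, 26]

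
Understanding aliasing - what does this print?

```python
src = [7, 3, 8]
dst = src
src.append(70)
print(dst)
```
[7, 3, 8, 70]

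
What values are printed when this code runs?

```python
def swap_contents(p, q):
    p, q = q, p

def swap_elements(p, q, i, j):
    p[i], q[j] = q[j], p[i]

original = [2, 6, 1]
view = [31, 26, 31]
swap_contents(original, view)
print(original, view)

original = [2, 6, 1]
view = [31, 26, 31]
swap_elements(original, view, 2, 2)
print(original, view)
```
[2, 6, 1] [31, 26, 31]
[2, 6, 31] [31, 26, 1]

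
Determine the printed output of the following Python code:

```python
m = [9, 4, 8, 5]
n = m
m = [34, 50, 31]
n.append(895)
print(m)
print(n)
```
[34, 50, 31]
[9, 4, 8, 5, 895]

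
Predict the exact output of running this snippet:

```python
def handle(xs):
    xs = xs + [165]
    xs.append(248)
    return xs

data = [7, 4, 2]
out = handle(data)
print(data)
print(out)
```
[7, 4, 2]
[7, 4, 2, 165, 248]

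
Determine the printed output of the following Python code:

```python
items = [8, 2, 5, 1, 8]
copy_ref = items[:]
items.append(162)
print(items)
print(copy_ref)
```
[8, 2, 5, 1, 8, 162]
[8, 2, 5, 1, 8]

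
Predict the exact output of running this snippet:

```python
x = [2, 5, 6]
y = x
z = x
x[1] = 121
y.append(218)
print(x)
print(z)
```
[2, 121, 6, 218]
[2, 121, 6, 218]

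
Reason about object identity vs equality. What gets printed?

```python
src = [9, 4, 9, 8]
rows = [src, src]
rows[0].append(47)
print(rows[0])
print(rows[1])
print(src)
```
[9, 4, 9, 8, 47]
[9, 4, 9, 8, 47]
[9, 4, 9, 8, 47]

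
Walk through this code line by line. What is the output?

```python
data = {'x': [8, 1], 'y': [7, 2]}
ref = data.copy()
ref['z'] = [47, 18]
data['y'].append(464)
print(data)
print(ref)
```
{'x': [8, 1], 'y': [7, 2, 464]}
{'x': [8, 1], 'y': [7, 2, 464], 'z': [47, 18]}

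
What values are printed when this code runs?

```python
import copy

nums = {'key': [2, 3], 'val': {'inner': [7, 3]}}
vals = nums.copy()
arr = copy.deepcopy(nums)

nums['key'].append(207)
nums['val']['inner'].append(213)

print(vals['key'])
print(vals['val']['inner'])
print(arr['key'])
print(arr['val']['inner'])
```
[2, 3, 207]
[7, 3, 213]
[2, 3]
[7, 3]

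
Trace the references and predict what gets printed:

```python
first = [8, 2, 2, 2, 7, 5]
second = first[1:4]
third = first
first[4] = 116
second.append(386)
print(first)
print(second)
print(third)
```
[8, 2, 2, 2, 116, 5]
[2, 2, 2, 386]
[8, 2, 2, 2, 116, 5]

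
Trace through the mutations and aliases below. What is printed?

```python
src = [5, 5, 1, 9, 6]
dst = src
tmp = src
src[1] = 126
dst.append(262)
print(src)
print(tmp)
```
[5, 126, 1, 9, 6, 262]
[5, 126, 1, 9, 6, 262]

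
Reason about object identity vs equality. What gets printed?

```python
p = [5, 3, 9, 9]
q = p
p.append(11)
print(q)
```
[5, 3, 9, 9, 11]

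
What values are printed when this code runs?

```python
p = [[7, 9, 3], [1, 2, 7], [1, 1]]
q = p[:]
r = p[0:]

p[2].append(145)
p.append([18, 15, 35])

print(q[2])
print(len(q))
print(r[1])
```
[1, 1, 145]
3
[1, 2, 7]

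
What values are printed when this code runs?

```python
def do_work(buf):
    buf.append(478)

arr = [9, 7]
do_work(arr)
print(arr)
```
[9, 7, 478]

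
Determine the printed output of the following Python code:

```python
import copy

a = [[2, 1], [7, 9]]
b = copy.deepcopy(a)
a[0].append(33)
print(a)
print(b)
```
[[2, 1, 33], [7, 9]]
[[2, 1], [7, 9]]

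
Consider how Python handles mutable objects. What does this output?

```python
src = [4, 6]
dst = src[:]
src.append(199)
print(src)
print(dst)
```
[4, 6, 199]
[4, 6]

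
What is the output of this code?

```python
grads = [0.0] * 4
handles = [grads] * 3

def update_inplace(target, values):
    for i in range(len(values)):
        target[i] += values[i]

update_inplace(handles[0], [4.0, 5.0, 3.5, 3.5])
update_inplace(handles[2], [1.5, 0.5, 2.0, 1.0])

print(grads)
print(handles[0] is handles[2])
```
[5.5, 5.5, 5.5, 4.5]
True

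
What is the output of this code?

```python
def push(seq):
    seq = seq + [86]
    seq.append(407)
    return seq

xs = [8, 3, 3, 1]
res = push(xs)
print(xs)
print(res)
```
[8, 3, 3, 1]
[8, 3, 3, 1, 86, 407]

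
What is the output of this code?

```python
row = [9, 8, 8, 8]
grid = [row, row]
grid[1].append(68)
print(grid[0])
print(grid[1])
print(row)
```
[9, 8, 8, 8, 68]
[9, 8, 8, 8, 68]
[9, 8, 8, 8, 68]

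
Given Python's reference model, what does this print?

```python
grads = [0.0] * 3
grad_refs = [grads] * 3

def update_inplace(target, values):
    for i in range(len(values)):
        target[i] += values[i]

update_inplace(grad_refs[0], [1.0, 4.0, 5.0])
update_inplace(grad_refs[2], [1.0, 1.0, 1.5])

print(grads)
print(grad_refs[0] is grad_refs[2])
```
[2.0, 5.0, 6.5]
True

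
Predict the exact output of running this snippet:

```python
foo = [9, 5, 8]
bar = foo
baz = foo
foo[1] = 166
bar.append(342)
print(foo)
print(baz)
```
[9, 166, 8, 342]
[9, 166, 8, 342]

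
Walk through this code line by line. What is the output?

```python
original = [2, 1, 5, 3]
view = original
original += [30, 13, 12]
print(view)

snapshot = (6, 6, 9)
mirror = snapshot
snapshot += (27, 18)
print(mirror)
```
[2, 1, 5, 3, 30, 13, 12]
(6, 6, 9)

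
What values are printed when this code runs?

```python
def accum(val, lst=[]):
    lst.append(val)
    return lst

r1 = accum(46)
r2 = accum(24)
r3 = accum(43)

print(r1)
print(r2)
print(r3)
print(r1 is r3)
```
[46, 24, 43]
[46, 24, 43]
[46, 24, 43]
True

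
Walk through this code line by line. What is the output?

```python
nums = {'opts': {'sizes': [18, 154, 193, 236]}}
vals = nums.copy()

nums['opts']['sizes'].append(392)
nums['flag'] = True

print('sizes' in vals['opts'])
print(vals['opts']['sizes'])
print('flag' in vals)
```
True
[18, 154, 193, 236, 392]
False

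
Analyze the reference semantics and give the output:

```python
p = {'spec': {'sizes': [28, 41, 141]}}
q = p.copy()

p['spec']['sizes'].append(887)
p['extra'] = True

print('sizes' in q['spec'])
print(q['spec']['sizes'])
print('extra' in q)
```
True
[28, 41, 141, 887]
False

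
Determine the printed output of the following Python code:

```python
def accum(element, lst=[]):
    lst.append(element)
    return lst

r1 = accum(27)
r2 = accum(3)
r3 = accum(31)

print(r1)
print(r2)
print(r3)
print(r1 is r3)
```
[27, 3, 31]
[27, 3, 31]
[27, 3, 31]
True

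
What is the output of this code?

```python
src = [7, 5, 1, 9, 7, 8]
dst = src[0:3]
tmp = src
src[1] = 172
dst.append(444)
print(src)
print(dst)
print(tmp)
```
[7, 172, 1, 9, 7, 8]
[7, 5, 1, 444]
[7, 172, 1, 9, 7, 8]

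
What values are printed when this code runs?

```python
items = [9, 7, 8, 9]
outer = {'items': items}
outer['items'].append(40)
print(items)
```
[9, 7, 8, 9, 40]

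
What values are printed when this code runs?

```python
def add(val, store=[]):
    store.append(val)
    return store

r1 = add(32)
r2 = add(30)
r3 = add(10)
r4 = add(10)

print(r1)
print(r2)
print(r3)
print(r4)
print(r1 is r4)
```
[32, 30, 10, 10]
[32, 30, 10, 10]
[32, 30, 10, 10]
[32, 30, 10, 10]
True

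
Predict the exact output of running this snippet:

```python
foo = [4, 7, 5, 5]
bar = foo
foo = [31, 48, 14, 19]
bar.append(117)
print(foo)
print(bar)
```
[31, 48, 14, 19]
[4, 7, 5, 5, 117]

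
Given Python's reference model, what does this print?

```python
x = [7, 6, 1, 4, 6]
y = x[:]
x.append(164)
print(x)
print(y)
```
[7, 6, 1, 4, 6, 164]
[7, 6, 1, 4, 6]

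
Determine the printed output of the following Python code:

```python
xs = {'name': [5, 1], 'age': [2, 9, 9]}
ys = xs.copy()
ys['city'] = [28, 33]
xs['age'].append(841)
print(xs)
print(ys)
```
{'name': [5, 1], 'age': [2, 9, 9, 841]}
{'name': [5, 1], 'age': [2, 9, 9, 841], 'city': [28, 33]}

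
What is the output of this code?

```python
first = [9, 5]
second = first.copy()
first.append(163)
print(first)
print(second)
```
[9, 5, 163]
[9, 5]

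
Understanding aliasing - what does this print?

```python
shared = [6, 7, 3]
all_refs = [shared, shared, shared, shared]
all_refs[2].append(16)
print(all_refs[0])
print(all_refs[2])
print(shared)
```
[6, 7, 3, 16]
[6, 7, 3, 16]
[6, 7, 3, 16]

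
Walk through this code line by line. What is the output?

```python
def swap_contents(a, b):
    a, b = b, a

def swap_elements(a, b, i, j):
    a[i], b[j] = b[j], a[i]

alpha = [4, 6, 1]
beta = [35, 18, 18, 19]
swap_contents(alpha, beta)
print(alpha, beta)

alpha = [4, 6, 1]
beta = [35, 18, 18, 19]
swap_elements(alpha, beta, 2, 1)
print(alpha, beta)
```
[4, 6, 1] [35, 18, 18, 19]
[4, 6, 18] [35, 1, 18, 19]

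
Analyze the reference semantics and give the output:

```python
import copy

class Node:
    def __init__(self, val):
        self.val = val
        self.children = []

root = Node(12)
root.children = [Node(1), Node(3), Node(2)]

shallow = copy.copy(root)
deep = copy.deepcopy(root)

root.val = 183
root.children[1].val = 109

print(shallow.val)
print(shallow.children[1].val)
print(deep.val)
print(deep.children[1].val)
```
12
109
12
3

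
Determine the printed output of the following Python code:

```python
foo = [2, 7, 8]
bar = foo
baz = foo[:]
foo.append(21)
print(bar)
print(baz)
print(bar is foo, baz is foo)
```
[2, 7, 8, 21]
[2, 7, 8]
True False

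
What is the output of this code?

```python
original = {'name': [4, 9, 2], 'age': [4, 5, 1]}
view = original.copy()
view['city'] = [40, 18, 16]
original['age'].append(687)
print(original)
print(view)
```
{'name': [4, 9, 2], 'age': [4, 5, 1, 687]}
{'name': [4, 9, 2], 'age': [4, 5, 1, 687], 'city': [40, 18, 16]}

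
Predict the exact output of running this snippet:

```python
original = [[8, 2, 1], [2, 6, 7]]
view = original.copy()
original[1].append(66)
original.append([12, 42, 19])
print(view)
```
[[8, 2, 1], [2, 6, 7, 66]]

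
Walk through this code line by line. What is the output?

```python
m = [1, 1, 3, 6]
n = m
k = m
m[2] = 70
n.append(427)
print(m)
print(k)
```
[1, 1, 70, 6, 427]
[1, 1, 70, 6, 427]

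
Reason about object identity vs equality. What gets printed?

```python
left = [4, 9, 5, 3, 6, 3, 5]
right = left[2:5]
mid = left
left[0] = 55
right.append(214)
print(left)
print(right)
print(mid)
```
[55, 9, 5, 3, 6, 3, 5]
[5, 3, 6, 214]
[55, 9, 5, 3, 6, 3, 5]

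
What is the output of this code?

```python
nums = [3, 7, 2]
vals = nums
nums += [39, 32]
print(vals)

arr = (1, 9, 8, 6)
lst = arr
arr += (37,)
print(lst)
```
[3, 7, 2, 39, 32]
(1, 9, 8, 6)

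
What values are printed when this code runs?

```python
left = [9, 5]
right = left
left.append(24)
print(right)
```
[9, 5, 24]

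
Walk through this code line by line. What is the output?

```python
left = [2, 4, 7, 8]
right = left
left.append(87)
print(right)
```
[2, 4, 7, 8, 87]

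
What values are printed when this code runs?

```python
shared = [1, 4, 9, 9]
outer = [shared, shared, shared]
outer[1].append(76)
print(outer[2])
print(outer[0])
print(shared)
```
[1, 4, 9, 9, 76]
[1, 4, 9, 9, 76]
[1, 4, 9, 9, 76]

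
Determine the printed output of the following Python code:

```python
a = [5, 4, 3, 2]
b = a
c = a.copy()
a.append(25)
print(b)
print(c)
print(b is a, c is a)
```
[5, 4, 3, 2, 25]
[5, 4, 3, 2]
True False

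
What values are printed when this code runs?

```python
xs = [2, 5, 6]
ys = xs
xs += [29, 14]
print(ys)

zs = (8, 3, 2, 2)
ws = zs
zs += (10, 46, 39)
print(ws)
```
[2, 5, 6, 29, 14]
(8, 3, 2, 2)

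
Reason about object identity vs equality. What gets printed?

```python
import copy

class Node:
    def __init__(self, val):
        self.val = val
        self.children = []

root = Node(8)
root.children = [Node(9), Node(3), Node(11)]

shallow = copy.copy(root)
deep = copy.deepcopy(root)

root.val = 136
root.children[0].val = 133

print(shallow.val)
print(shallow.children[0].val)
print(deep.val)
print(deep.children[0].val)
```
8
133
8
9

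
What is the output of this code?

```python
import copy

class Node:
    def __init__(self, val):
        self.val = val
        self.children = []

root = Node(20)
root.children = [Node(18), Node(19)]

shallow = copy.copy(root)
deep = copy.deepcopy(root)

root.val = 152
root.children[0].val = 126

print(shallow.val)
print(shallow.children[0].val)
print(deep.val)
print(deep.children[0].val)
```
20
126
20
18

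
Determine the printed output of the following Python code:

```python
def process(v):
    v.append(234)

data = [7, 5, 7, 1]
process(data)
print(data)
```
[7, 5, 7, 1, 234]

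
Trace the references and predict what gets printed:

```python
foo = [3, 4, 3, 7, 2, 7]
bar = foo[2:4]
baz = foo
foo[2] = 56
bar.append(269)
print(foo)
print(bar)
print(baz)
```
[3, 4, 56, 7, 2, 7]
[3, 7, 269]
[3, 4, 56, 7, 2, 7]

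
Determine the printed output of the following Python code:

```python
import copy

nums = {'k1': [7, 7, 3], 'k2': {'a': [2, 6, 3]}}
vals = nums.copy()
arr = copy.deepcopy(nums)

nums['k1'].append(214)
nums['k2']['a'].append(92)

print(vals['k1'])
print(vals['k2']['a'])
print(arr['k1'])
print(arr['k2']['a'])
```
[7, 7, 3, 214]
[2, 6, 3, 92]
[7, 7, 3]
[2, 6, 3]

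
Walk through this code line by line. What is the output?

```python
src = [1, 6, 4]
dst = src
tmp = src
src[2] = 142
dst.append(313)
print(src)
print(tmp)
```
[1, 6, 142, 313]
[1, 6, 142, 313]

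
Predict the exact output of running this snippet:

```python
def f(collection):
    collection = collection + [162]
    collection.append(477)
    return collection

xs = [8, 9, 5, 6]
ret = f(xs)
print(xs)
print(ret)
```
[8, 9, 5, 6]
[8, 9, 5, 6, 162, 477]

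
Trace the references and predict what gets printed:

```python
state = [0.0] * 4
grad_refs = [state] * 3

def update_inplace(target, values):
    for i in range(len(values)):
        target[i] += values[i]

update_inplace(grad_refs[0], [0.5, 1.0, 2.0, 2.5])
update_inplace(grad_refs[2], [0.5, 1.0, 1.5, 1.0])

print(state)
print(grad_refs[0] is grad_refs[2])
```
[1.0, 2.0, 3.5, 3.5]
True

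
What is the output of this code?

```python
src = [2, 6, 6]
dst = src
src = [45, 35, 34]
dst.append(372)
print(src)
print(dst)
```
[45, 35, 34]
[2, 6, 6, 372]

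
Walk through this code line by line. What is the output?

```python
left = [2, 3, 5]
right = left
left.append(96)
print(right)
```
[2, 3, 5, 96]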